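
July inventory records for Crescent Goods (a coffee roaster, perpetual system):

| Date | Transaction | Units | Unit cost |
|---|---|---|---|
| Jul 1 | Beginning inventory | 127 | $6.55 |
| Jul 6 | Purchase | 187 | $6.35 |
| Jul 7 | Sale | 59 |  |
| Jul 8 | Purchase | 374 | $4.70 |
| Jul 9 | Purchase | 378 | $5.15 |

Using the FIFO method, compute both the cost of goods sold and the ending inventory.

Jul 7, 59 sold [FIFO — oldest first]: 59 @ $6.55 = $386.45
Ending inventory: 68 @ $6.55 + 187 @ $6.35 + 374 @ $4.70 + 378 @ $5.15 = $5,337.35
Check: goods available $5,723.80 = COGS $386.45 + ending $5,337.35

COGS = $386.45; ending inventory = $5,337.35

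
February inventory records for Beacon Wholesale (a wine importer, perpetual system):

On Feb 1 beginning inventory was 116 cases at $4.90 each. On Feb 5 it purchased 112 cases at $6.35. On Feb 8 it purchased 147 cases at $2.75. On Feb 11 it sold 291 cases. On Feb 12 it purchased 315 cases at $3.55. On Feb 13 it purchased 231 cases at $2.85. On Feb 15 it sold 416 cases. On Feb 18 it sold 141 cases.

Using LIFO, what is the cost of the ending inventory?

Ending inventory = $357.70

Feb 11, 291 sold [LIFO — newest first]: 147 @ $2.75 + 112 @ $6.35 + 32 @ $4.90 = $1,272.25
Feb 15, 416 sold [LIFO — newest first]: 231 @ $2.85 + 185 @ $3.55 = $1,315.10
Feb 18, 141 sold [LIFO — newest first]: 130 @ $3.55 + 11 @ $4.90 = $515.40
Total COGS = $1,272.25 + $1,315.10 + $515.40 = $3,102.75
Ending inventory: 73 @ $4.90 = $357.70
Check: goods available $3,460.45 = COGS $3,102.75 + ending $357.70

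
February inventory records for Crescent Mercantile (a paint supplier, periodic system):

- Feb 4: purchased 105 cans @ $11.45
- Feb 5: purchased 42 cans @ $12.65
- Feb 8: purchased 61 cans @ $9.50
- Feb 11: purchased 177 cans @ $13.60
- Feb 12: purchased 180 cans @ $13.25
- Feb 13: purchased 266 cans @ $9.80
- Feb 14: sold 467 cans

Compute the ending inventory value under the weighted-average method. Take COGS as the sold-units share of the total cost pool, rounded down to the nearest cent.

Ending inventory = $4,254.14

Feb 14, sell 467: 467/831 × $9,712.05 → $5,457.91
Ending inventory (cost pool remaining) = $4,254.14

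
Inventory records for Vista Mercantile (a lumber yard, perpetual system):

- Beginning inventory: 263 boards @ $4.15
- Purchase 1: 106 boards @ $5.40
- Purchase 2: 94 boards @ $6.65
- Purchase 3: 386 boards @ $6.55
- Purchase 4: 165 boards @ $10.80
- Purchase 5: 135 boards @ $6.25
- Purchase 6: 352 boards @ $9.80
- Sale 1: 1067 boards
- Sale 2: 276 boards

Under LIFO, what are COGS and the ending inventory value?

COGS = $10,236.90; ending inventory = $655.70

Sale 1 (1067) [LIFO — newest first]: 352 @ $9.80 + 135 @ $6.25 + 165 @ $10.80 + 386 @ $6.55 + 29 @ $6.65 = $8,796.50
Sale 2 (276) [LIFO — newest first]: 65 @ $6.65 + 106 @ $5.40 + 105 @ $4.15 = $1,440.40
Total COGS = $8,796.50 + $1,440.40 = $10,236.90
Ending inventory: 158 @ $4.15 = $655.70
Check: goods available $10,892.60 = COGS $10,236.90 + ending $655.70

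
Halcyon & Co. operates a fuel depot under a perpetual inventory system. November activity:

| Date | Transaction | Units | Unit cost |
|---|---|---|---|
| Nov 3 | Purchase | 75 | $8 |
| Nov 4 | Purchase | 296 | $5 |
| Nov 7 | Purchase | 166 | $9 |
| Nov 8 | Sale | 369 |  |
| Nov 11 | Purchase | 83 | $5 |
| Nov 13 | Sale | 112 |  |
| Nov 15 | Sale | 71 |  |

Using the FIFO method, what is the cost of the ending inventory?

Nov 8, 369 sold [FIFO — oldest first]: 75 @ $8 + 294 @ $5 = $2,070
Nov 13, 112 sold [FIFO — oldest first]: 2 @ $5 + 110 @ $9 = $1,000
Nov 15, 71 sold [FIFO — oldest first]: 56 @ $9 + 15 @ $5 = $579
Total COGS = $2,070 + $1,000 + $579 = $3,649
Ending inventory: 68 @ $5 = $340
Check: goods available $3,989 = COGS $3,649 + ending $340

Ending inventory = $340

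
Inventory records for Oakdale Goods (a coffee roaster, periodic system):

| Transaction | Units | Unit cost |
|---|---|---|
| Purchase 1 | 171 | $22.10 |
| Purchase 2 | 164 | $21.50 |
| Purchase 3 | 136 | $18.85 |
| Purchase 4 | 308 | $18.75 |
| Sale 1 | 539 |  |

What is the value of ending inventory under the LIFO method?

Sale 1 (539) [LIFO — newest first]: 308 @ $18.75 + 136 @ $18.85 + 95 @ $21.50 = $10,381.10
Ending inventory: 171 @ $22.10 + 69 @ $21.50 = $5,262.60
Check: goods available $15,643.70 = COGS $10,381.10 + ending $5,262.60

Ending inventory = $5,262.60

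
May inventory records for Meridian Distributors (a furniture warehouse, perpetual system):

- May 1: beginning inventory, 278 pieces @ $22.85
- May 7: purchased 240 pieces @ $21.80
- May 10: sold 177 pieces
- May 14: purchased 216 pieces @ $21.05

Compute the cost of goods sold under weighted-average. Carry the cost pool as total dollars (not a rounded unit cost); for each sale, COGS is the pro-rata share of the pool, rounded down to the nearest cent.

After May 1: 278 on hand, pool $6,352.30 (≈ $22.8500 each)
After May 7: 518 on hand, pool $11,584.30 (≈ $22.3635 each)
May 10, sell 177: 177/518 × $11,584.30 → $3,958.34
After May 14: 557 on hand, pool $12,172.76 (≈ $21.8541 each)
Ending inventory (cost pool remaining) = $12,172.76

COGS = $3,958.34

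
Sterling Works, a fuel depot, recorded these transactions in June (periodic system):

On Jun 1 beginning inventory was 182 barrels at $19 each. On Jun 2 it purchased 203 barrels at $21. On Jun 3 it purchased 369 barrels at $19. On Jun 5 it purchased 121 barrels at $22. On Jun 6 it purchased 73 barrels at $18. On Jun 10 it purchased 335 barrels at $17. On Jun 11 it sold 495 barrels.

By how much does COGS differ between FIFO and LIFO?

$888

FIFO COGS: 182 @ $19 + 203 @ $21 + 110 @ $19 = $9,811
LIFO COGS: 335 @ $17 + 73 @ $18 + 87 @ $22 = $8,923
Difference = |$9,811 − $8,923| = $888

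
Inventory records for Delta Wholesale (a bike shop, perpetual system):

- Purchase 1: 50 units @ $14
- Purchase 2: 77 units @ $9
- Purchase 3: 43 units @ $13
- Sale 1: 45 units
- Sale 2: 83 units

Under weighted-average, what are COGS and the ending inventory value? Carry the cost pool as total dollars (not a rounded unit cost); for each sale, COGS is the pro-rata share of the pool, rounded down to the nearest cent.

COGS = $1,469.73; ending inventory = $482.27

After Purchase 1: 50 on hand, pool $700.00 (≈ $14.0000 each)
After Purchase 2: 127 on hand, pool $1,393.00 (≈ $10.9685 each)
After Purchase 3: 170 on hand, pool $1,952.00 (≈ $11.4824 each)
Sale 1, sell 45: 45/170 × $1,952.00 → $516.70
Sale 2, sell 83: 83/125 × $1,435.30 → $953.03
Total COGS = $516.70 + $953.03 = $1,469.73
Ending inventory (cost pool remaining) = $482.27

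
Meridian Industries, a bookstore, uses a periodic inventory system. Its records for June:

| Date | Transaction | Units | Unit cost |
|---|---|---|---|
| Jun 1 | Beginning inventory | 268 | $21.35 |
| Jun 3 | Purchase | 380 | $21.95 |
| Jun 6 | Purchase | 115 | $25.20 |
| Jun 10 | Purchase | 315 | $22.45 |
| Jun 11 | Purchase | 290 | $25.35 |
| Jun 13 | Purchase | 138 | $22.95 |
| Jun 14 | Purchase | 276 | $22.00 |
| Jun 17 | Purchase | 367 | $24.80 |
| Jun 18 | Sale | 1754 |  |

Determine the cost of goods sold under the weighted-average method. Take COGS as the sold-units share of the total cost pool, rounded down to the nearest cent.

COGS = $40,585.02

Jun 18, sell 1754: 1754/2149 × $49,724.75 → $40,585.02
Ending inventory (cost pool remaining) = $9,139.73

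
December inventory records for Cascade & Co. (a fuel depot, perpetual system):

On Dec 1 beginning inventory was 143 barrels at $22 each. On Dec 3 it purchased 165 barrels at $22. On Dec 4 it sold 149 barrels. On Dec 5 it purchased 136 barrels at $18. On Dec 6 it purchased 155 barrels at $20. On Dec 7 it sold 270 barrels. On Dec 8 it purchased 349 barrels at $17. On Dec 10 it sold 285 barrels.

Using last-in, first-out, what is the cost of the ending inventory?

Ending inventory = $4,964

Dec 4, 149 sold [LIFO — newest first]: 149 @ $22 = $3,278
Dec 7, 270 sold [LIFO — newest first]: 155 @ $20 + 115 @ $18 = $5,170
Dec 10, 285 sold [LIFO — newest first]: 285 @ $17 = $4,845
Total COGS = $3,278 + $5,170 + $4,845 = $13,293
Ending inventory: 143 @ $22 + 16 @ $22 + 21 @ $18 + 64 @ $17 = $4,964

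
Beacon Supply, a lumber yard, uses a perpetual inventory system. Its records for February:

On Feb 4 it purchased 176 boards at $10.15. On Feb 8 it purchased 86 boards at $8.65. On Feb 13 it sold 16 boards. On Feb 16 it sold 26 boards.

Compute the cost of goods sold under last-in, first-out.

Feb 13, 16 sold [LIFO — newest first]: 16 @ $8.65 = $138.40
Feb 16, 26 sold [LIFO — newest first]: 26 @ $8.65 = $224.90
Total COGS = $138.40 + $224.90 = $363.30
Ending inventory: 176 @ $10.15 + 44 @ $8.65 = $2,167.00

COGS = $363.30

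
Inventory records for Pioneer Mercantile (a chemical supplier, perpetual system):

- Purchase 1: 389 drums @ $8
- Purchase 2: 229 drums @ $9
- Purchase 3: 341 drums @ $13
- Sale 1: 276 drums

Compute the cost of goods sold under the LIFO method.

COGS = $3,588

Sale 1 (276) [LIFO — newest first]: 276 @ $13 = $3,588
Ending inventory: 389 @ $8 + 229 @ $9 + 65 @ $13 = $6,018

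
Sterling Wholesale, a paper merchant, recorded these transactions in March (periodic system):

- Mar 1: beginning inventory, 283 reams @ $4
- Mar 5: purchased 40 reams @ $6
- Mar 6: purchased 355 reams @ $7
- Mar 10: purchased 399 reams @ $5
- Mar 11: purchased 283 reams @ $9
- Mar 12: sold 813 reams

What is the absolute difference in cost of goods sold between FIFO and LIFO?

FIFO COGS: 283 @ $4 + 40 @ $6 + 355 @ $7 + 135 @ $5 = $4,532
LIFO COGS: 283 @ $9 + 399 @ $5 + 131 @ $7 = $5,459
Difference = |$4,532 − $5,459| = $927

$927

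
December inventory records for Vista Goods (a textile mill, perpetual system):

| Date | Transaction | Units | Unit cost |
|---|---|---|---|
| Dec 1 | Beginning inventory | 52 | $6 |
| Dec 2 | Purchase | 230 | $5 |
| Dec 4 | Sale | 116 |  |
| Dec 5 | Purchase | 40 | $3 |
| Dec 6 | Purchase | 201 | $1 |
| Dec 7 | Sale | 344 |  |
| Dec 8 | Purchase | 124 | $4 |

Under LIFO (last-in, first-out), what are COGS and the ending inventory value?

COGS = $1,416; ending inventory = $863

Dec 4, 116 sold [LIFO — newest first]: 116 @ $5 = $580
Dec 7, 344 sold [LIFO — newest first]: 201 @ $1 + 40 @ $3 + 103 @ $5 = $836
Total COGS = $580 + $836 = $1,416
Ending inventory: 52 @ $6 + 11 @ $5 + 124 @ $4 = $863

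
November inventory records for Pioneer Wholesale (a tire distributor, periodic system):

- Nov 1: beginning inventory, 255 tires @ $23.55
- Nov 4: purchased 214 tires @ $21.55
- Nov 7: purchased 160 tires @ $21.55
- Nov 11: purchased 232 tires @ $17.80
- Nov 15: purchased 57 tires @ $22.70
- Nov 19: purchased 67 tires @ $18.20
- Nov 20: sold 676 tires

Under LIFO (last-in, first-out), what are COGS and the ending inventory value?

Nov 20, 676 sold [LIFO — newest first]: 67 @ $18.20 + 57 @ $22.70 + 232 @ $17.80 + 160 @ $21.55 + 160 @ $21.55 = $13,538.90
Ending inventory: 255 @ $23.55 + 54 @ $21.55 = $7,168.95
Check: goods available $20,707.85 = COGS $13,538.90 + ending $7,168.95

COGS = $13,538.90; ending inventory = $7,168.95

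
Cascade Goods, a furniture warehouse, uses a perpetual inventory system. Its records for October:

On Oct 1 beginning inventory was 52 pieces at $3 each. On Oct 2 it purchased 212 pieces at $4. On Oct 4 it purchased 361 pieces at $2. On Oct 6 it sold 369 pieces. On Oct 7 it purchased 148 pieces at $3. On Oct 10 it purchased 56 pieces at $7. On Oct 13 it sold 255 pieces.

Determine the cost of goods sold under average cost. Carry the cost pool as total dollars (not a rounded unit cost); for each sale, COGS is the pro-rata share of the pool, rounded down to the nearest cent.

COGS = $1,874.37

After Oct 1: 52 on hand, pool $156.00 (≈ $3.0000 each)
After Oct 2: 264 on hand, pool $1,004.00 (≈ $3.8030 each)
After Oct 4: 625 on hand, pool $1,726.00 (≈ $2.7616 each)
Oct 6, sell 369: 369/625 × $1,726.00 → $1,019.03
After Oct 7: 404 on hand, pool $1,150.97 (≈ $2.8489 each)
After Oct 10: 460 on hand, pool $1,542.97 (≈ $3.3543 each)
Oct 13, sell 255: 255/460 × $1,542.97 → $855.34
Total COGS = $1,019.03 + $855.34 = $1,874.37
Ending inventory (cost pool remaining) = $687.63
Check: goods available $2,562.00 = COGS $1,874.37 + ending $687.63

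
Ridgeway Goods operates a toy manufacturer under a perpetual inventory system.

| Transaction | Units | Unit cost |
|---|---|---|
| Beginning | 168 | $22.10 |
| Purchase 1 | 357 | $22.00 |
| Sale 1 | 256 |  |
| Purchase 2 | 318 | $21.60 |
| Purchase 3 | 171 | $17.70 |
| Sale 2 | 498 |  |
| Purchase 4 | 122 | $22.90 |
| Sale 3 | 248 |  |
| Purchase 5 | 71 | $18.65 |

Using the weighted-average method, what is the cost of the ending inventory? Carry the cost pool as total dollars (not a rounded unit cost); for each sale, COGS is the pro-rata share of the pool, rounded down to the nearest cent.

Ending inventory = $4,207.93

After Beginning: 168 on hand, pool $3,712.80 (≈ $22.1000 each)
After Purchase 1: 525 on hand, pool $11,566.80 (≈ $22.0320 each)
Sale 1, sell 256: 256/525 × $11,566.80 → $5,640.19
After Purchase 2: 587 on hand, pool $12,795.41 (≈ $21.7980 each)
After Purchase 3: 758 on hand, pool $15,822.11 (≈ $20.8735 each)
Sale 2, sell 498: 498/758 × $15,822.11 → $10,395.00
After Purchase 4: 382 on hand, pool $8,220.91 (≈ $21.5207 each)
Sale 3, sell 248: 248/382 × $8,220.91 → $5,337.13
After Purchase 5: 205 on hand, pool $4,207.93 (≈ $20.5265 each)
Total COGS = $5,640.19 + $10,395.00 + $5,337.13 = $21,372.32
Ending inventory (cost pool remaining) = $4,207.93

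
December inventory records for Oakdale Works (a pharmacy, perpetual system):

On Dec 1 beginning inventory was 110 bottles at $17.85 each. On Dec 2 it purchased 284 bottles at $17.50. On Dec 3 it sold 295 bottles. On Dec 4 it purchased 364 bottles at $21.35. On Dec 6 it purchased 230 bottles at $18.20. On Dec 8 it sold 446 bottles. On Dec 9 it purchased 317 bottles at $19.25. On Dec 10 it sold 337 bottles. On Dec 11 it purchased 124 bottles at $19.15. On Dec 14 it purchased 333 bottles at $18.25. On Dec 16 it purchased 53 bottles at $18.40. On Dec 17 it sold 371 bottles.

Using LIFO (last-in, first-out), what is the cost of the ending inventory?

Dec 3, 295 sold [LIFO — newest first]: 284 @ $17.50 + 11 @ $17.85 = $5,166.35
Dec 8, 446 sold [LIFO — newest first]: 230 @ $18.20 + 216 @ $21.35 = $8,797.60
Dec 10, 337 sold [LIFO — newest first]: 317 @ $19.25 + 20 @ $21.35 = $6,529.25
Dec 17, 371 sold [LIFO — newest first]: 53 @ $18.40 + 318 @ $18.25 = $6,778.70
Total COGS = $5,166.35 + $8,797.60 + $6,529.25 + $6,778.70 = $27,271.90
Ending inventory: 99 @ $17.85 + 128 @ $21.35 + 124 @ $19.15 + 15 @ $18.25 = $7,148.30

Ending inventory = $7,148.30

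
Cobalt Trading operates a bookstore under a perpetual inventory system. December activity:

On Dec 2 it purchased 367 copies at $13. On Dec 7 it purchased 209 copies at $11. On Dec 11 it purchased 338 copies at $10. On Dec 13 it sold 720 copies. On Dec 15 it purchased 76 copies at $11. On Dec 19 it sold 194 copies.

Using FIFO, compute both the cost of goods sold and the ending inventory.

COGS = $10,450; ending inventory = $836

Dec 13, 720 sold [FIFO — oldest first]: 367 @ $13 + 209 @ $11 + 144 @ $10 = $8,510
Dec 19, 194 sold [FIFO — oldest first]: 194 @ $10 = $1,940
Total COGS = $8,510 + $1,940 = $10,450
Ending inventory: 76 @ $11 = $836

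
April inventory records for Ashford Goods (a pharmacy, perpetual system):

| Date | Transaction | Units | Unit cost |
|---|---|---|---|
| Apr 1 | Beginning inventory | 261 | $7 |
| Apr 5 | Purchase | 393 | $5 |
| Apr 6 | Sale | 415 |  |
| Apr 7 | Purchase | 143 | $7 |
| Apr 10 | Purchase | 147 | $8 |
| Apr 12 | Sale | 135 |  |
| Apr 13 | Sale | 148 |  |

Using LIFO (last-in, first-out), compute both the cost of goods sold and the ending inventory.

Apr 6, 415 sold [LIFO — newest first]: 393 @ $5 + 22 @ $7 = $2,119
Apr 12, 135 sold [LIFO — newest first]: 135 @ $8 = $1,080
Apr 13, 148 sold [LIFO — newest first]: 12 @ $8 + 136 @ $7 = $1,048
Total COGS = $2,119 + $1,080 + $1,048 = $4,247
Ending inventory: 239 @ $7 + 7 @ $7 = $1,722
Check: goods available $5,969 = COGS $4,247 + ending $1,722

COGS = $4,247; ending inventory = $1,722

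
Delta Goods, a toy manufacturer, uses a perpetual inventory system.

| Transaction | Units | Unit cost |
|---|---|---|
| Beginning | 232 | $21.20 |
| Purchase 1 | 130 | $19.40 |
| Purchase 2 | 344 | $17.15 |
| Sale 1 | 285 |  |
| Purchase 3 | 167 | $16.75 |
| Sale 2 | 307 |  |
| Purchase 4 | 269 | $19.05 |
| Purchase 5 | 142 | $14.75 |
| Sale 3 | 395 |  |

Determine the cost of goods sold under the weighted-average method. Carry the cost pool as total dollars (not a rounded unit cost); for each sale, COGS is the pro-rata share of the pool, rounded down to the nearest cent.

COGS = $18,052.56

After Beginning: 232 on hand, pool $4,918.40 (≈ $21.2000 each)
After Purchase 1: 362 on hand, pool $7,440.40 (≈ $20.5536 each)
After Purchase 2: 706 on hand, pool $13,340.00 (≈ $18.8952 each)
Sale 1, sell 285: 285/706 × $13,340.00 → $5,385.12
After Purchase 3: 588 on hand, pool $10,752.13 (≈ $18.2859 each)
Sale 2, sell 307: 307/588 × $10,752.13 → $5,613.78
After Purchase 4: 550 on hand, pool $10,262.80 (≈ $18.6596 each)
After Purchase 5: 692 on hand, pool $12,357.30 (≈ $17.8574 each)
Sale 3, sell 395: 395/692 × $12,357.30 → $7,053.66
Total COGS = $5,385.12 + $5,613.78 + $7,053.66 = $18,052.56
Ending inventory (cost pool remaining) = $5,303.64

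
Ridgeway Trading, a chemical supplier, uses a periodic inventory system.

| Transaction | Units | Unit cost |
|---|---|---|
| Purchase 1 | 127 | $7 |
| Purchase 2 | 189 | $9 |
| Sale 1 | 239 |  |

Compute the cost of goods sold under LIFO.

COGS = $2,051

Sale 1 (239) [LIFO — newest first]: 189 @ $9 + 50 @ $7 = $2,051
Ending inventory: 77 @ $7 = $539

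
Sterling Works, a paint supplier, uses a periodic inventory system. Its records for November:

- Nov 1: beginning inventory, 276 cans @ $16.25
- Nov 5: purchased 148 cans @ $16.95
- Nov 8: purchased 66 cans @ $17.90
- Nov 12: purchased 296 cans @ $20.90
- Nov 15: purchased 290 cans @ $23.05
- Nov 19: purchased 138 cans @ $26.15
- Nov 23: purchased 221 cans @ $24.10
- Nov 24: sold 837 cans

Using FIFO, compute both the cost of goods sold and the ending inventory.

Nov 24, 837 sold [FIFO — oldest first]: 276 @ $16.25 + 148 @ $16.95 + 66 @ $17.90 + 296 @ $20.90 + 51 @ $23.05 = $15,536.95
Ending inventory: 239 @ $23.05 + 138 @ $26.15 + 221 @ $24.10 = $14,443.75

COGS = $15,536.95; ending inventory = $14,443.75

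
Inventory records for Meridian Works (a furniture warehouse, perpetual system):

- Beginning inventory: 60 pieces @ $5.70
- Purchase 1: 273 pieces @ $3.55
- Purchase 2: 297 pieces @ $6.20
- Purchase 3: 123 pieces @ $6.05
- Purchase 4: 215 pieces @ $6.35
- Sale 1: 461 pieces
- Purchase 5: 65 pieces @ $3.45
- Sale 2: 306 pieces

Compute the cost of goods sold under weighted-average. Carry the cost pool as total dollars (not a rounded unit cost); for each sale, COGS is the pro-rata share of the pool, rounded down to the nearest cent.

After Beginning: 60 on hand, pool $342.00 (≈ $5.7000 each)
After Purchase 1: 333 on hand, pool $1,311.15 (≈ $3.9374 each)
After Purchase 2: 630 on hand, pool $3,152.55 (≈ $5.0040 each)
After Purchase 3: 753 on hand, pool $3,896.70 (≈ $5.1749 each)
After Purchase 4: 968 on hand, pool $5,261.95 (≈ $5.4359 each)
Sale 1, sell 461: 461/968 × $5,261.95 → $2,505.94
After Purchase 5: 572 on hand, pool $2,980.26 (≈ $5.2102 each)
Sale 2, sell 306: 306/572 × $2,980.26 → $1,594.33
Total COGS = $2,505.94 + $1,594.33 = $4,100.27
Ending inventory (cost pool remaining) = $1,385.93

COGS = $4,100.27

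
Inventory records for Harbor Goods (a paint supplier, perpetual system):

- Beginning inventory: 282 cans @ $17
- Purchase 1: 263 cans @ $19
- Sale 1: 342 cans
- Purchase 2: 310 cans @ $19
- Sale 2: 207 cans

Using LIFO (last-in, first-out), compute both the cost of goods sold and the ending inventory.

COGS = $10,273; ending inventory = $5,408

Sale 1 (342) [LIFO — newest first]: 263 @ $19 + 79 @ $17 = $6,340
Sale 2 (207) [LIFO — newest first]: 207 @ $19 = $3,933
Total COGS = $6,340 + $3,933 = $10,273
Ending inventory: 203 @ $17 + 103 @ $19 = $5,408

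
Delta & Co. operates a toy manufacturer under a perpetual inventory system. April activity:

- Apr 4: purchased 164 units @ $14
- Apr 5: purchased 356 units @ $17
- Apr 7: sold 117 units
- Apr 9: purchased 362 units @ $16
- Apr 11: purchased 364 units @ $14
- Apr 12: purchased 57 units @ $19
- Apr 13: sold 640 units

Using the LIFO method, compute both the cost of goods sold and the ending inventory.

COGS = $11,672; ending inventory = $8,647

Apr 7, 117 sold [LIFO — newest first]: 117 @ $17 = $1,989
Apr 13, 640 sold [LIFO — newest first]: 57 @ $19 + 364 @ $14 + 219 @ $16 = $9,683
Total COGS = $1,989 + $9,683 = $11,672
Ending inventory: 164 @ $14 + 239 @ $17 + 143 @ $16 = $8,647
Check: goods available $20,319 = COGS $11,672 + ending $8,647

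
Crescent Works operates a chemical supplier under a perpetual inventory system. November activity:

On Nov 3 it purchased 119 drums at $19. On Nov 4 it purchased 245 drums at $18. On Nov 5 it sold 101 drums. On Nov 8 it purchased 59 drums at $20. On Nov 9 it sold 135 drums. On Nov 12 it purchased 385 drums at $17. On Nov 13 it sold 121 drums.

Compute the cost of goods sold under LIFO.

COGS = $6,423

Nov 5, 101 sold [LIFO — newest first]: 101 @ $18 = $1,818
Nov 9, 135 sold [LIFO — newest first]: 59 @ $20 + 76 @ $18 = $2,548
Nov 13, 121 sold [LIFO — newest first]: 121 @ $17 = $2,057
Total COGS = $1,818 + $2,548 + $2,057 = $6,423
Ending inventory: 119 @ $19 + 68 @ $18 + 264 @ $17 = $7,973
Check: goods available $14,396 = COGS $6,423 + ending $7,973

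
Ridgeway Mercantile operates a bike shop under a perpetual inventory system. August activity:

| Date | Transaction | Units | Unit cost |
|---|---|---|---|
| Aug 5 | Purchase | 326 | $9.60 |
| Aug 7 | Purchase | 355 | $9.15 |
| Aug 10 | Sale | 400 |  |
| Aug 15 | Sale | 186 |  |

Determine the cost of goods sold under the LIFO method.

Aug 10, 400 sold [LIFO — newest first]: 355 @ $9.15 + 45 @ $9.60 = $3,680.25
Aug 15, 186 sold [LIFO — newest first]: 186 @ $9.60 = $1,785.60
Total COGS = $3,680.25 + $1,785.60 = $5,465.85
Ending inventory: 95 @ $9.60 = $912.00
Check: goods available $6,377.85 = COGS $5,465.85 + ending $912.00

COGS = $5,465.85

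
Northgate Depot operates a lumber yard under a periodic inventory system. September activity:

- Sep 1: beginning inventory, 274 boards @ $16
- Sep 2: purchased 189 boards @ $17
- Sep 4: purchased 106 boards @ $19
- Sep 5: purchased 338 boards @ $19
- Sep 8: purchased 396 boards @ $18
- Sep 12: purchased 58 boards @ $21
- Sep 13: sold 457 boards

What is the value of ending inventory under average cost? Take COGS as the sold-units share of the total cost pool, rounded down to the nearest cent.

Ending inventory = $16,192.96

Sep 13, sell 457: 457/1361 × $24,379.00 → $8,186.04
Ending inventory (cost pool remaining) = $16,192.96
Check: goods available $24,379.00 = COGS $8,186.04 + ending $16,192.96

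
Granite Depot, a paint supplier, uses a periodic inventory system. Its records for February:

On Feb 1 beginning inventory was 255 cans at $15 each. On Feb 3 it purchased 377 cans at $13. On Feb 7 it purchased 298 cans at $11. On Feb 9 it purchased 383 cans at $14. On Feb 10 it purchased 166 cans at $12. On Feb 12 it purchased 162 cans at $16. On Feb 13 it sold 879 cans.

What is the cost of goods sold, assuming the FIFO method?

Feb 13, 879 sold [FIFO — oldest first]: 255 @ $15 + 377 @ $13 + 247 @ $11 = $11,443
Ending inventory: 51 @ $11 + 383 @ $14 + 166 @ $12 + 162 @ $16 = $10,507
Check: goods available $21,950 = COGS $11,443 + ending $10,507

COGS = $11,443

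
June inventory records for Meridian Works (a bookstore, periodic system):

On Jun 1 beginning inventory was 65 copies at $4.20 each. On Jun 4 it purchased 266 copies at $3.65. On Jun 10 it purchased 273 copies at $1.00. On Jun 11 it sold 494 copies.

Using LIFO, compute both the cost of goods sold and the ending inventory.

Jun 11, 494 sold [LIFO — newest first]: 273 @ $1.00 + 221 @ $3.65 = $1,079.65
Ending inventory: 65 @ $4.20 + 45 @ $3.65 = $437.25

COGS = $1,079.65; ending inventory = $437.25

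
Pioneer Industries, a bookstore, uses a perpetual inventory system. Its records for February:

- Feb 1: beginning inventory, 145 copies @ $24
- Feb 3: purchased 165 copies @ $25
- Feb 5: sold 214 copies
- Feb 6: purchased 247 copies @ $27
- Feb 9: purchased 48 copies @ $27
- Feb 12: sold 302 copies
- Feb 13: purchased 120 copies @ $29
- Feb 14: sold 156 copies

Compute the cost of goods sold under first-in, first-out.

COGS = $17,513

Feb 5, 214 sold [FIFO — oldest first]: 145 @ $24 + 69 @ $25 = $5,205
Feb 12, 302 sold [FIFO — oldest first]: 96 @ $25 + 206 @ $27 = $7,962
Feb 14, 156 sold [FIFO — oldest first]: 41 @ $27 + 48 @ $27 + 67 @ $29 = $4,346
Total COGS = $5,205 + $7,962 + $4,346 = $17,513
Ending inventory: 53 @ $29 = $1,537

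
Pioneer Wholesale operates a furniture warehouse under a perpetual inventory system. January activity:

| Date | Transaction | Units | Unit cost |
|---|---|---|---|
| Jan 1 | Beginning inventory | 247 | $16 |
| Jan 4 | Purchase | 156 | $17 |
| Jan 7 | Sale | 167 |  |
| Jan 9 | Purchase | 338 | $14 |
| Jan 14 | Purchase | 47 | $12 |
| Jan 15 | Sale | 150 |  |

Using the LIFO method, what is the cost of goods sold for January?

COGS = $4,834

Jan 7, 167 sold [LIFO — newest first]: 156 @ $17 + 11 @ $16 = $2,828
Jan 15, 150 sold [LIFO — newest first]: 47 @ $12 + 103 @ $14 = $2,006
Total COGS = $2,828 + $2,006 = $4,834
Ending inventory: 236 @ $16 + 235 @ $14 = $7,066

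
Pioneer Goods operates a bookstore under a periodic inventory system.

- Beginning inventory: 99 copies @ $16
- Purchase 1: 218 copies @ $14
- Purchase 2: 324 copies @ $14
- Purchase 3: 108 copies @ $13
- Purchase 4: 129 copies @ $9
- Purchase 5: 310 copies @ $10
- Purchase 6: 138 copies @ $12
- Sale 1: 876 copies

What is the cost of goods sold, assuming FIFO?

COGS = $11,719

Sale 1 (876) [FIFO — oldest first]: 99 @ $16 + 218 @ $14 + 324 @ $14 + 108 @ $13 + 127 @ $9 = $11,719
Ending inventory: 2 @ $9 + 310 @ $10 + 138 @ $12 = $4,774
Check: goods available $16,493 = COGS $11,719 + ending $4,774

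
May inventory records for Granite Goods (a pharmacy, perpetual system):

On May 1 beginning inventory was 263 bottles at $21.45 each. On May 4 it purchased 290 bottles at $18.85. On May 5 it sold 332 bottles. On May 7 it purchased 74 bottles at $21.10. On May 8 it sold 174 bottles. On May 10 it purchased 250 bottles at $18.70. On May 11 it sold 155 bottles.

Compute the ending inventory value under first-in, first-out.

May 5, 332 sold [FIFO — oldest first]: 263 @ $21.45 + 69 @ $18.85 = $6,942.00
May 8, 174 sold [FIFO — oldest first]: 174 @ $18.85 = $3,279.90
May 11, 155 sold [FIFO — oldest first]: 47 @ $18.85 + 74 @ $21.10 + 34 @ $18.70 = $3,083.15
Total COGS = $6,942.00 + $3,279.90 + $3,083.15 = $13,305.05
Ending inventory: 216 @ $18.70 = $4,039.20
Check: goods available $17,344.25 = COGS $13,305.05 + ending $4,039.20

Ending inventory = $4,039.20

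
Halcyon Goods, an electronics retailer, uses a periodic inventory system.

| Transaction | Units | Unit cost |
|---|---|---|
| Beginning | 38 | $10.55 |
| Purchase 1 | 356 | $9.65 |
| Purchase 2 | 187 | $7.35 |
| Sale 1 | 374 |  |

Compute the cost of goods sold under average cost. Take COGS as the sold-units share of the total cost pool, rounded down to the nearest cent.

COGS = $3,354.25

Sale 1, sell 374: 374/581 × $5,210.75 → $3,354.25
Ending inventory (cost pool remaining) = $1,856.50
Check: goods available $5,210.75 = COGS $3,354.25 + ending $1,856.50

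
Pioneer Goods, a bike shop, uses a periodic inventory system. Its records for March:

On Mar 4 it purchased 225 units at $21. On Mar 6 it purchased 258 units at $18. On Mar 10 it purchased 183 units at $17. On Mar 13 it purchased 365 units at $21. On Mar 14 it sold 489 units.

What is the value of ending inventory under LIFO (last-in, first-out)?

Mar 14, 489 sold [LIFO — newest first]: 365 @ $21 + 124 @ $17 = $9,773
Ending inventory: 225 @ $21 + 258 @ $18 + 59 @ $17 = $10,372

Ending inventory = $10,372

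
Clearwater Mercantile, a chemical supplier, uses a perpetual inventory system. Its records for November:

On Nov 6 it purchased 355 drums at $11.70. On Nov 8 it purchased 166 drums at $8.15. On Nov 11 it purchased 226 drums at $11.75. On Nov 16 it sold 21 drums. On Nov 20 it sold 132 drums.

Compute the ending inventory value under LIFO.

Ending inventory = $6,364.15

Nov 16, 21 sold [LIFO — newest first]: 21 @ $11.75 = $246.75
Nov 20, 132 sold [LIFO — newest first]: 132 @ $11.75 = $1,551.00
Total COGS = $246.75 + $1,551.00 = $1,797.75
Ending inventory: 355 @ $11.70 + 166 @ $8.15 + 73 @ $11.75 = $6,364.15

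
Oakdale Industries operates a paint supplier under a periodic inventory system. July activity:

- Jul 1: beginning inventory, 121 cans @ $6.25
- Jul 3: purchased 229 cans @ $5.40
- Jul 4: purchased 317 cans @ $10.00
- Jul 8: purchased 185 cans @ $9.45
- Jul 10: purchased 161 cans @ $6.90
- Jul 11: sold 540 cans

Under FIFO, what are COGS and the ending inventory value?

Jul 11, 540 sold [FIFO — oldest first]: 121 @ $6.25 + 229 @ $5.40 + 190 @ $10.00 = $3,892.85
Ending inventory: 127 @ $10.00 + 185 @ $9.45 + 161 @ $6.90 = $4,129.15
Check: goods available $8,022.00 = COGS $3,892.85 + ending $4,129.15

COGS = $3,892.85; ending inventory = $4,129.15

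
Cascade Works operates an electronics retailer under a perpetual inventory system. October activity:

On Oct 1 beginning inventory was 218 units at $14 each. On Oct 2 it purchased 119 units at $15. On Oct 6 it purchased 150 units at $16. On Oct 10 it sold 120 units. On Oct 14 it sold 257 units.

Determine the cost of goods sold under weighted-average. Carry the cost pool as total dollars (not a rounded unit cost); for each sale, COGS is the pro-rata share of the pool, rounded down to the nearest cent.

After Oct 1: 218 on hand, pool $3,052.00 (≈ $14.0000 each)
After Oct 2: 337 on hand, pool $4,837.00 (≈ $14.3531 each)
After Oct 6: 487 on hand, pool $7,237.00 (≈ $14.8604 each)
Oct 10, sell 120: 120/487 × $7,237.00 → $1,783.24
Oct 14, sell 257: 257/367 × $5,453.76 → $3,819.11
Total COGS = $1,783.24 + $3,819.11 = $5,602.35
Ending inventory (cost pool remaining) = $1,634.65

COGS = $5,602.35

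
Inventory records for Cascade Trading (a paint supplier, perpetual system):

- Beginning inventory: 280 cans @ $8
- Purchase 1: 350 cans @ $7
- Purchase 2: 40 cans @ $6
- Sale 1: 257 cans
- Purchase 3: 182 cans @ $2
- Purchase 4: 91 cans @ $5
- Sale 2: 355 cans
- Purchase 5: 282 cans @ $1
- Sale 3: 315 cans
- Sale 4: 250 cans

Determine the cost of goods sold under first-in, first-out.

Sale 1 (257) [FIFO — oldest first]: 257 @ $8 = $2,056
Sale 2 (355) [FIFO — oldest first]: 23 @ $8 + 332 @ $7 = $2,508
Sale 3 (315) [FIFO — oldest first]: 18 @ $7 + 40 @ $6 + 182 @ $2 + 75 @ $5 = $1,105
Sale 4 (250) [FIFO — oldest first]: 16 @ $5 + 234 @ $1 = $314
Total COGS = $2,056 + $2,508 + $1,105 + $314 = $5,983
Ending inventory: 48 @ $1 = $48

COGS = $5,983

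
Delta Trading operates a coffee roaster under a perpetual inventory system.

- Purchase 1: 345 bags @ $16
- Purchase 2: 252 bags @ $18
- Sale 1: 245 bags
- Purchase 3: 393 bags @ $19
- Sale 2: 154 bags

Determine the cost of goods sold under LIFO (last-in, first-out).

Sale 1 (245) [LIFO — newest first]: 245 @ $18 = $4,410
Sale 2 (154) [LIFO — newest first]: 154 @ $19 = $2,926
Total COGS = $4,410 + $2,926 = $7,336
Ending inventory: 345 @ $16 + 7 @ $18 + 239 @ $19 = $10,187
Check: goods available $17,523 = COGS $7,336 + ending $10,187

COGS = $7,336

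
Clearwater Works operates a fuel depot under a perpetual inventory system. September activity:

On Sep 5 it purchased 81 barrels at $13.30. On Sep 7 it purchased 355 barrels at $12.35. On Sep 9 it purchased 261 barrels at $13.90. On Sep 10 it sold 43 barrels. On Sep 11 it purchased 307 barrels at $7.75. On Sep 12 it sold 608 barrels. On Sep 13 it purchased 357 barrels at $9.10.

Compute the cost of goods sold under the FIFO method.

COGS = $8,450.05

Sep 10, 43 sold [FIFO — oldest first]: 43 @ $13.30 = $571.90
Sep 12, 608 sold [FIFO — oldest first]: 38 @ $13.30 + 355 @ $12.35 + 215 @ $13.90 = $7,878.15
Total COGS = $571.90 + $7,878.15 = $8,450.05
Ending inventory: 46 @ $13.90 + 307 @ $7.75 + 357 @ $9.10 = $6,267.35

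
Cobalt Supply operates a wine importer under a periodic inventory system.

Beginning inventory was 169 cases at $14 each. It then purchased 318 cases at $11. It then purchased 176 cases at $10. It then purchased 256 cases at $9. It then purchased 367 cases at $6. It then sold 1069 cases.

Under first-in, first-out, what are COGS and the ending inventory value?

Sale 1 (1069) [FIFO — oldest first]: 169 @ $14 + 318 @ $11 + 176 @ $10 + 256 @ $9 + 150 @ $6 = $10,828
Ending inventory: 217 @ $6 = $1,302
Check: goods available $12,130 = COGS $10,828 + ending $1,302

COGS = $10,828; ending inventory = $1,302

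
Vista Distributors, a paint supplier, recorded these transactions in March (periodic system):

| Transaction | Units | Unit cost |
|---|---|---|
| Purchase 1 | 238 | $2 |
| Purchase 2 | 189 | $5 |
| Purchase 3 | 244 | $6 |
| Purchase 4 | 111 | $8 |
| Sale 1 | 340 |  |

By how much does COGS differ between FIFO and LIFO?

$1,276

FIFO COGS: 238 @ $2 + 102 @ $5 = $986
LIFO COGS: 111 @ $8 + 229 @ $6 = $2,262
Difference = |$986 − $2,262| = $1,276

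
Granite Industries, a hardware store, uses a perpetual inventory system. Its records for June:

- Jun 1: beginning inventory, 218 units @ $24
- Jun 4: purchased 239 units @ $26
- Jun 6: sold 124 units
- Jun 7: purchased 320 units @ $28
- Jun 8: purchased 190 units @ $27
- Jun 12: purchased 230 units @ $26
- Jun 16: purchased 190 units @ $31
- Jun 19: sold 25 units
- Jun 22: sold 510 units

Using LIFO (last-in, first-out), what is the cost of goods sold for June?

COGS = $18,199

Jun 6, 124 sold [LIFO — newest first]: 124 @ $26 = $3,224
Jun 19, 25 sold [LIFO — newest first]: 25 @ $31 = $775
Jun 22, 510 sold [LIFO — newest first]: 165 @ $31 + 230 @ $26 + 115 @ $27 = $14,200
Total COGS = $3,224 + $775 + $14,200 = $18,199
Ending inventory: 218 @ $24 + 115 @ $26 + 320 @ $28 + 75 @ $27 = $19,207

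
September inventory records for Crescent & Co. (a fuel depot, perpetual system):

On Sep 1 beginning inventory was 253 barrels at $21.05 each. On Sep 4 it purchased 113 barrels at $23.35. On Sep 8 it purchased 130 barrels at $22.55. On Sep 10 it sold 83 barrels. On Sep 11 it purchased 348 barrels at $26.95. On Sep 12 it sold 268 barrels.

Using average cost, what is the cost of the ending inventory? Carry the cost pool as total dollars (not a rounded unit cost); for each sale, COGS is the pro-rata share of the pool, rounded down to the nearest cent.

Ending inventory = $11,953.17

After Sep 1: 253 on hand, pool $5,325.65 (≈ $21.0500 each)
After Sep 4: 366 on hand, pool $7,964.20 (≈ $21.7601 each)
After Sep 8: 496 on hand, pool $10,895.70 (≈ $21.9671 each)
Sep 10, sell 83: 83/496 × $10,895.70 → $1,823.27
After Sep 11: 761 on hand, pool $18,451.03 (≈ $24.2458 each)
Sep 12, sell 268: 268/761 × $18,451.03 → $6,497.86
Total COGS = $1,823.27 + $6,497.86 = $8,321.13
Ending inventory (cost pool remaining) = $11,953.17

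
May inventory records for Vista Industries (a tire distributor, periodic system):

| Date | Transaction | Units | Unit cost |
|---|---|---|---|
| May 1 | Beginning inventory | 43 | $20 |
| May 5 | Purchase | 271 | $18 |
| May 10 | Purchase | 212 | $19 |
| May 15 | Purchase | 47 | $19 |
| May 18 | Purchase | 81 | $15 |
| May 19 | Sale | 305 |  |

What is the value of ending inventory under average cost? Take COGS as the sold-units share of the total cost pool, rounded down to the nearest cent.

May 19, sell 305: 305/654 × $11,874.00 → $5,537.56
Ending inventory (cost pool remaining) = $6,336.44

Ending inventory = $6,336.44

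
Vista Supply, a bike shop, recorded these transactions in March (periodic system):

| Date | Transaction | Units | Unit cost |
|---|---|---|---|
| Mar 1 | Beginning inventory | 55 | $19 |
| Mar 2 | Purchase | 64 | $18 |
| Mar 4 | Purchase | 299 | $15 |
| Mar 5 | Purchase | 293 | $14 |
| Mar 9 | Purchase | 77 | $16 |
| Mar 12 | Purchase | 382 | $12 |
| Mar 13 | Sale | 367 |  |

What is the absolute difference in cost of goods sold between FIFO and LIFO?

$1,513

FIFO COGS: 55 @ $19 + 64 @ $18 + 248 @ $15 = $5,917
LIFO COGS: 367 @ $12 = $4,404
Difference = |$5,917 − $4,404| = $1,513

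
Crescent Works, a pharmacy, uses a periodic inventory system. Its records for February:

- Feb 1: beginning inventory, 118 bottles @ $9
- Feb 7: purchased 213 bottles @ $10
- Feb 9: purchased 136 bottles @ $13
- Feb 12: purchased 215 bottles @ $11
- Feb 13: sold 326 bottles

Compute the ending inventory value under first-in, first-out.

Feb 13, 326 sold [FIFO — oldest first]: 118 @ $9 + 208 @ $10 = $3,142
Ending inventory: 5 @ $10 + 136 @ $13 + 215 @ $11 = $4,183
Check: goods available $7,325 = COGS $3,142 + ending $4,183

Ending inventory = $4,183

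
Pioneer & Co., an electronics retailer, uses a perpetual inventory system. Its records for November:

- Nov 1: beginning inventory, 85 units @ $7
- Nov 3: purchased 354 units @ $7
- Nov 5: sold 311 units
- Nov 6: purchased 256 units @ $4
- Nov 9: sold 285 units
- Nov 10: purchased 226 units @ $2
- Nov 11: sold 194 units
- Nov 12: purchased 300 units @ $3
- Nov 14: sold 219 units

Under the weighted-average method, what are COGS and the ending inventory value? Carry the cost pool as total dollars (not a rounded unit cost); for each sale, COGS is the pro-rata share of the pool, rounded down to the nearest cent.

After Nov 1: 85 on hand, pool $595.00 (≈ $7.0000 each)
After Nov 3: 439 on hand, pool $3,073.00 (≈ $7.0000 each)
Nov 5, sell 311: 311/439 × $3,073.00 → $2,177.00
After Nov 6: 384 on hand, pool $1,920.00 (≈ $5.0000 each)
Nov 9, sell 285: 285/384 × $1,920.00 → $1,425.00
After Nov 10: 325 on hand, pool $947.00 (≈ $2.9138 each)
Nov 11, sell 194: 194/325 × $947.00 → $565.28
After Nov 12: 431 on hand, pool $1,281.72 (≈ $2.9738 each)
Nov 14, sell 219: 219/431 × $1,281.72 → $651.26
Total COGS = $2,177.00 + $1,425.00 + $565.28 + $651.26 = $4,818.54
Ending inventory (cost pool remaining) = $630.46
Check: goods available $5,449.00 = COGS $4,818.54 + ending $630.46

COGS = $4,818.54; ending inventory = $630.46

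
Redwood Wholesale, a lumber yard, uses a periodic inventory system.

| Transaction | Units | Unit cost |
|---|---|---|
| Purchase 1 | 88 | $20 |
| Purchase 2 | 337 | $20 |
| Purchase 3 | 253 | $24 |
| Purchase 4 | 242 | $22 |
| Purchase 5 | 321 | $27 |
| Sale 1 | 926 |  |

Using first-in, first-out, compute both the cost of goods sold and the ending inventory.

Sale 1 (926) [FIFO — oldest first]: 88 @ $20 + 337 @ $20 + 253 @ $24 + 242 @ $22 + 6 @ $27 = $20,058
Ending inventory: 315 @ $27 = $8,505

COGS = $20,058; ending inventory = $8,505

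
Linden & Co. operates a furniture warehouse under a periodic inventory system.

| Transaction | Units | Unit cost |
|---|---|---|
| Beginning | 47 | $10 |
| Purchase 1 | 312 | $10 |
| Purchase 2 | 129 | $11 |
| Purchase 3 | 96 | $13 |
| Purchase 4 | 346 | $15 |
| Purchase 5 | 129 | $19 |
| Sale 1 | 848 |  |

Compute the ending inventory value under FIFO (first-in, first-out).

Sale 1 (848) [FIFO — oldest first]: 47 @ $10 + 312 @ $10 + 129 @ $11 + 96 @ $13 + 264 @ $15 = $10,217
Ending inventory: 82 @ $15 + 129 @ $19 = $3,681

Ending inventory = $3,681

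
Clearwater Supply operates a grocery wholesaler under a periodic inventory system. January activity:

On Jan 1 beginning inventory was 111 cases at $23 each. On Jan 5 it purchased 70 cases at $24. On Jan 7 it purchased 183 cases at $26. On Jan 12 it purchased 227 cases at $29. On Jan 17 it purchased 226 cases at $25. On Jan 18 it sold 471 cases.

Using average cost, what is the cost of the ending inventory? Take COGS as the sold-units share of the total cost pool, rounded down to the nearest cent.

Jan 18, sell 471: 471/817 × $21,224.00 → $12,235.62
Ending inventory (cost pool remaining) = $8,988.38

Ending inventory = $8,988.38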